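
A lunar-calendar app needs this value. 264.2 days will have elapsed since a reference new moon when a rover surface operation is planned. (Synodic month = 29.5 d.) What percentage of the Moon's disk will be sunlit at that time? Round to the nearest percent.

2%

264.2/29.5 = 8.956 lunations, so 8 complete cycles and 28.20 d into the next.
The Moon has covered 28.20/29.5 of its cycle, so θ ≈ 360° × 28.20/29.5 = 344.1°.
cos 344.1° = 0.962, so f = (1 − 0.962)/2 = 0.019, so 2%.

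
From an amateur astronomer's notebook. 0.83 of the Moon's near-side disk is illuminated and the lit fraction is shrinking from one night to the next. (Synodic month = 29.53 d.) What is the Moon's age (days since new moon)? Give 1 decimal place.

From f = (1 − cos θ)/2: cos θ = 1 − 2×0.83 = -0.660; arccos → 131.3°.
Since the Moon is past full (waning), take the reflex angle: θ = 360° − 131.3° = 228.7°.
That fraction of the synodic month is 228.7/360 × 29.53 d ≈ 18.76 d.

18.8 days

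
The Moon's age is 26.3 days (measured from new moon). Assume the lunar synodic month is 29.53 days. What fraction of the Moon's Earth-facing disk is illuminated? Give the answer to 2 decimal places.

0.11

The Moon has covered 26.3/29.53 of its cycle, so θ ≈ 360° × 26.3/29.53 = 320.6°.
With cos θ = 0.773, the lit fraction is (1 − 0.773)/2 ≈ 0.114.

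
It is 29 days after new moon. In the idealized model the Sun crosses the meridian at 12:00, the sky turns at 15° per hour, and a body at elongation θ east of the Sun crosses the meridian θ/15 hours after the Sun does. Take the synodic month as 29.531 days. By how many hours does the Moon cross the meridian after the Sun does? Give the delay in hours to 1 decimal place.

23.6 h

The Moon has covered 29/29.531 of its cycle, so θ ≈ 360° × 29/29.531 = 353.5°.
Delay after the Sun = 353.5° / (15°/h) ≈ 23.57 h.
So the Moon crosses the meridian 23.57 h after the Sun.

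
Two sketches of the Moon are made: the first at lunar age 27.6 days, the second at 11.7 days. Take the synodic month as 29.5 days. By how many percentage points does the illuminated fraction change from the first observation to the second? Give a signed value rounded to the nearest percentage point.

First observation: θ = 360°·27.6/29.5 = 336.8°, so f = 0.040.
Second observation: θ = 142.8°, f = 0.898.
Δf = 0.898 − 0.040 = +0.858, i.e. +86 pp.

+86 percentage points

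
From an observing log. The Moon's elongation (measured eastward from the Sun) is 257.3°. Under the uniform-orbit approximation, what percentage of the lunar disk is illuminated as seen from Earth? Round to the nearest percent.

61%

Half-versine of 257.3°: (1 − (-0.220))/2 = 0.610, i.e. 61%.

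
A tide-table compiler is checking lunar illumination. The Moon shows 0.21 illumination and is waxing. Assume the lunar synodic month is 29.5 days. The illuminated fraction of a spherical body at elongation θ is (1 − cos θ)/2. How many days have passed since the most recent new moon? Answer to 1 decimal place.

From f = (1 − cos θ)/2: cos θ = 1 − 2×0.21 = 0.580; arccos → 54.5°.
The Moon is waxing (0°–180°), so θ = 54.5° directly.
Age = 29.5 × 54.5°/360° ≈ 4.47 days.

4.5 days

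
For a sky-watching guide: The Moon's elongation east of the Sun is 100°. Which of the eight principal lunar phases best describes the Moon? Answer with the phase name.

first quarter

The first quarter sector spans roughly 68°–112°; 100° falls inside it.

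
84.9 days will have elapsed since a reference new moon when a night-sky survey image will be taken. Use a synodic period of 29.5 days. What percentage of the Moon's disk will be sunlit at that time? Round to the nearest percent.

Reduce mod P: 84.9 − 2×29.5 = 25.90 d into the current lunation.
Phase angle: θ = 360°·(25.90 d)/(29.5 d) = 316.1°.
Illuminated fraction = (1 − cos 316.1°)/2 = (1 − 0.720)/2 ≈ 0.140, so 14%.

14%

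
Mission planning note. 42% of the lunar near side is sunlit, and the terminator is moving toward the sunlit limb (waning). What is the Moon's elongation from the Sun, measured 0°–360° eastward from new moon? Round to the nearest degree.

279°

From f = (1 − cos θ)/2: cos θ = 1 − 2×0.42 = 0.160; arccos → 80.8°.
Since the Moon is past full (waning), take the reflex angle: θ = 360° − 80.8° = 279.2°.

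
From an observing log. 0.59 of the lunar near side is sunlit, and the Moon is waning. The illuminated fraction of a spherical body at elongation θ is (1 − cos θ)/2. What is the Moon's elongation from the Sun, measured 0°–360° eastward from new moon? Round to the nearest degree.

260°

Invert f = (1 − cos θ)/2 to get cos θ = 1 − 2(0.59) = -0.180, hence θ₀ = arccos -0.180 = 100.4°.
Since the Moon is past full (waning), take the reflex angle: θ = 360° − 100.4° = 259.6°.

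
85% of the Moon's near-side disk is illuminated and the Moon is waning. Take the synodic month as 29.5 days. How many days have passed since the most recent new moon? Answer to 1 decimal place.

18.5 days

cos θ = 1 − 2f = -0.700, giving a principal value of 134.4°.
Waning ⇒ past full, so θ = 360° − 134.4° = 225.6°.
At 360°/29.5 d per day, 225.6° corresponds to 18.48 days.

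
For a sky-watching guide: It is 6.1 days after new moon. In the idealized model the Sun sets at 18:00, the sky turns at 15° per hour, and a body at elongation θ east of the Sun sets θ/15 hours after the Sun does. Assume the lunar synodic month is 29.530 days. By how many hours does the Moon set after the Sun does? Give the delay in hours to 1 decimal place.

The Moon has covered 6.1/29.530 of its cycle, so θ ≈ 360° × 6.1/29.530 = 74.4°.
At 15° of sky rotation per hour, 74.4° corresponds to a 4.96 h lag.
So the Moon sets 4.96 h after the Sun.

5.0 h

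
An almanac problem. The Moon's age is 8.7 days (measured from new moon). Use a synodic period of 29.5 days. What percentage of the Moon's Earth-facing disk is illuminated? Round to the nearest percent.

Elongation θ = 360° × 8.7/29.5 ≈ 106.2°.
With cos θ = (-0.278), the lit fraction is (1 − (-0.278))/2 ≈ 0.639, so 64%.

64%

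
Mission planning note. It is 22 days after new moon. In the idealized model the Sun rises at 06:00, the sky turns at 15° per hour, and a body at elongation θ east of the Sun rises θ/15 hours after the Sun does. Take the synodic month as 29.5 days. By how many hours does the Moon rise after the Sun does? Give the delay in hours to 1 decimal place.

17.9 h

Phase angle: θ = 360°·(22 d)/(29.5 d) = 268.5°.
Delay after the Sun = 268.5° / (15°/h) ≈ 17.90 h.
So the Moon rises 17.90 h after the Sun.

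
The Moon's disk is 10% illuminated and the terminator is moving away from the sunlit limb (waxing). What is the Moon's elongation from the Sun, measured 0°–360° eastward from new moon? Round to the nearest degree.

37°

cos θ = 1 − 2f = 0.800, giving a principal value of 36.9°.
Waxing ⇒ before full, so θ = 36.9°.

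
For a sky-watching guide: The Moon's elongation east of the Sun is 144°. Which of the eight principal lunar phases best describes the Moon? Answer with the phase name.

waxing gibbous

The waxing gibbous sector spans roughly 112°–158°; 144° falls inside it.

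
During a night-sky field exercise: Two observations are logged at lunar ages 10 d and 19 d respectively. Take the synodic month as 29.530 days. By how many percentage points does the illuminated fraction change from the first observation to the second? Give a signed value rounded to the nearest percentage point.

+5 pp

θ₁ = 360° × 10/29.530 = 121.9°, f₁ = (1 − cos θ₁)/2 = 0.764.
θ₂ = 360° × 19/29.530 = 231.6°, f₂ = (1 − cos θ₂)/2 = 0.810.
Change = f₂ − f₁ = +0.046 → +5 percentage points.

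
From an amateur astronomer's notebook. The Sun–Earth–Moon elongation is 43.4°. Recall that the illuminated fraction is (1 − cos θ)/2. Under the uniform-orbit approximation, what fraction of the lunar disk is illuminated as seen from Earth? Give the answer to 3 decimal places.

Half-versine of 43.4°: (1 − 0.727)/2 = 0.137.

0.137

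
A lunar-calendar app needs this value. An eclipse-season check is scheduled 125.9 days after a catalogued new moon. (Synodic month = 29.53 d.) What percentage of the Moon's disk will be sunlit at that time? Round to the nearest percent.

54%

125.9 d spans 4 complete synodic months (4 × 29.53 = 118.12 d) plus 7.78 d.
The Moon has covered 7.78/29.53 of its cycle, so θ ≈ 360° × 7.78/29.53 = 94.8°.
With cos θ = (-0.084), the lit fraction is (1 − (-0.084))/2 ≈ 0.542, so 54%.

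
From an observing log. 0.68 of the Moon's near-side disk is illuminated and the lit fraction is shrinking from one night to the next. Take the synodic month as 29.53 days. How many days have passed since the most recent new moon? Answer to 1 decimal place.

20.4 days

cos θ = 1 − 2f = -0.360, giving a principal value of 111.1°.
Since the Moon is past full (waning), take the reflex angle: θ = 360° − 111.1° = 248.9°.
That fraction of the synodic month is 248.9/360 × 29.53 d ≈ 20.42 d.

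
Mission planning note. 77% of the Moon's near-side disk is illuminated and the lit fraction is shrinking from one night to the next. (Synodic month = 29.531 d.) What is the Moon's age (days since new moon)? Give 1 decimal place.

19.5 days

From f = (1 − cos θ)/2: cos θ = 1 − 2×0.77 = -0.540; arccos → 122.7°.
A waning Moon lies in 180°–360°, so θ = 360° − 122.7° = 237.3°.
Age = 29.531 × 237.3°/360° ≈ 19.47 days.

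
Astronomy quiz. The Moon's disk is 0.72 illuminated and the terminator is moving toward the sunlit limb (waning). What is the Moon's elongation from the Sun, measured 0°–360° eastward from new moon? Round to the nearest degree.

244°

Invert f = (1 − cos θ)/2 to get cos θ = 1 − 2(0.72) = -0.440, hence θ₀ = arccos -0.440 = 116.1°.
Since the Moon is past full (waning), take the reflex angle: θ = 360° − 116.1° = 243.9°.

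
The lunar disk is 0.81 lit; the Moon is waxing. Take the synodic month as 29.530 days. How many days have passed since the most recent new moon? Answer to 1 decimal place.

cos θ = 1 − 2f = -0.620, giving a principal value of 128.3°.
The Moon is waxing (0°–180°), so θ = 128.3° directly.
At 360°/29.530 d per day, 128.3° corresponds to 10.53 days.

10.5 days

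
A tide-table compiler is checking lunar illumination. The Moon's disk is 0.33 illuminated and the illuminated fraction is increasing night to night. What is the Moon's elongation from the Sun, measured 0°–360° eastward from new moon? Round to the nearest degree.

70°

cos θ = 1 − 2f = 0.340, giving a principal value of 70.1°.
Before full moon the principal value applies: θ = 70.1°.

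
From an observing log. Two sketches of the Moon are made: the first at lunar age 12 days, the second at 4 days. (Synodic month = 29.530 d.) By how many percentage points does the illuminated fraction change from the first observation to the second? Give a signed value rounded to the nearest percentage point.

-75 percentage points

θ₁ = 360° × 12/29.530 = 146.3°, f₁ = (1 − cos θ₁)/2 = 0.916.
θ₂ = 360° × 4/29.530 = 48.8°, f₂ = (1 − cos θ₂)/2 = 0.170.
Change = f₂ − f₁ = -0.746 → -75 percentage points.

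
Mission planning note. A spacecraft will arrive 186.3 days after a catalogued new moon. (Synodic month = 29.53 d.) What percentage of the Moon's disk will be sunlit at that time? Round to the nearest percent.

68%

186.3/29.53 = 6.309 lunations, so 6 complete cycles and 9.12 d into the next.
Elongation θ = 360° × 9.12/29.53 ≈ 111.2°.
Illuminated fraction = (1 − cos 111.2°)/2 = (1 − (-0.361))/2 ≈ 0.681, so 68%.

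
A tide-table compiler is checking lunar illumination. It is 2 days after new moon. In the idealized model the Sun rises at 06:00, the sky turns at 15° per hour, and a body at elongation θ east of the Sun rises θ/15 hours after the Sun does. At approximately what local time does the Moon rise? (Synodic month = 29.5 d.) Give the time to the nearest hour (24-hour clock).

08:00

The Moon has covered 2/29.5 of its cycle, so θ ≈ 360° × 2/29.5 = 24.4°.
The Moon trails the Sun by θ/15 = 24.4/15 ≈ 1.63 hours.
06:00 + 1.63 h ≈ 07:38 → 08:00 to the nearest hour.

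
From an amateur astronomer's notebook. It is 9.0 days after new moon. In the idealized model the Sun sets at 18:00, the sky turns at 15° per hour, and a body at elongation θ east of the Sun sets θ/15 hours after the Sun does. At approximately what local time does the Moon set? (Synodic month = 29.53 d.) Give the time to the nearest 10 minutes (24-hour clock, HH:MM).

01:20

Phase angle: θ = 360°·(9.0 d)/(29.53 d) = 109.7°.
Delay after the Sun = 109.7° / (15°/h) ≈ 7.31 h.
18:00 + 7.315 h ≈ 01:19 → 01:20 to the nearest ten minutes.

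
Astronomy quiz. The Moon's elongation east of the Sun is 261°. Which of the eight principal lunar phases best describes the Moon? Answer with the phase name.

last quarter

261° lies in the last quarter sector of the 8-phase cycle.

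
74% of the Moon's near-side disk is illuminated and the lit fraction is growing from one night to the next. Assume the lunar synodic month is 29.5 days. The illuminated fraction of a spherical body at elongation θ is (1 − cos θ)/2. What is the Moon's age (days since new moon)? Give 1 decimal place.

9.7 days

From f = (1 − cos θ)/2: cos θ = 1 − 2×0.74 = -0.480; arccos → 118.7°.
Waxing ⇒ before full, so θ = 118.7°.
At 360°/29.5 d per day, 118.7° corresponds to 9.73 days.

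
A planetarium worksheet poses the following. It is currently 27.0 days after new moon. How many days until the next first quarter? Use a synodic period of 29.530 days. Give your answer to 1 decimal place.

9.9 days

First quarter occurs at elongation 90°, i.e. at age 29.530 × 90/360 = 7.383 d.
This lunation's first quarter (7.383 d) has passed, so add one period: 36.913 − 27.0 = 9.913 days.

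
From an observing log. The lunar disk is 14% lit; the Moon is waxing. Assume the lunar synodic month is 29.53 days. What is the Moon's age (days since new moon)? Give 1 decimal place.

Invert f = (1 − cos θ)/2 to get cos θ = 1 − 2(0.14) = 0.720, hence θ₀ = arccos 0.720 = 43.9°.
Before full moon the principal value applies: θ = 43.9°.
Age = 29.53 × 43.9°/360° ≈ 3.60 days.

3.6 days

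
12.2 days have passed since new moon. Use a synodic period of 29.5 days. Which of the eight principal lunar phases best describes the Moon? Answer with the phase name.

θ ≈ 360° × 12.2/29.5 = 149°, which falls in the waxing gibbous sector.

waxing gibbous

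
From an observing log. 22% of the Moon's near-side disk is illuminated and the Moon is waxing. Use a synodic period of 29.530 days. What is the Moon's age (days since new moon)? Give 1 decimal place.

From f = (1 − cos θ)/2: cos θ = 1 − 2×0.22 = 0.560; arccos → 55.9°.
Waxing ⇒ before full, so θ = 55.9°.
At 360°/29.530 d per day, 55.9° corresponds to 4.59 days.

4.6 days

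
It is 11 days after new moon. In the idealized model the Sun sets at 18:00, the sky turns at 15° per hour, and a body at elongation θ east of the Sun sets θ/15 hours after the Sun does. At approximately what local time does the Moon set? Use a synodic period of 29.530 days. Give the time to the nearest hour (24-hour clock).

03:00

The Moon has covered 11/29.530 of its cycle, so θ ≈ 360° × 11/29.530 = 134.1°.
The Moon trails the Sun by θ/15 = 134.1/15 ≈ 8.94 hours.
18:00 + 8.94 h ≈ 02:56 → 03:00 to the nearest hour.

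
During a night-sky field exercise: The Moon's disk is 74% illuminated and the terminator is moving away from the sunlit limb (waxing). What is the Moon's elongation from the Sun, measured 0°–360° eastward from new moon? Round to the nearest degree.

cos θ = 1 − 2f = -0.480, giving a principal value of 118.7°.
Waxing ⇒ before full, so θ = 118.7°.

119°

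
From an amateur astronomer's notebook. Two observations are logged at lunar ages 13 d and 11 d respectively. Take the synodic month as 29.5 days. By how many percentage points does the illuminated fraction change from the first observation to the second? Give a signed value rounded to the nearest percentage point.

-12 pp

First observation: θ = 360°·13/29.5 = 158.6°, so f = 0.966.
Second observation: θ = 134.2°, f = 0.849.
Δf = 0.849 − 0.966 = -0.117, i.e. -12 pp.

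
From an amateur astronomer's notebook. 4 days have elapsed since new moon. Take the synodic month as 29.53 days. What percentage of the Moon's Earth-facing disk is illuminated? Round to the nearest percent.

The Moon has covered 4/29.53 of its cycle, so θ ≈ 360° × 4/29.53 = 48.8°.
cos 48.8° = 0.659, so f = (1 − 0.659)/2 = 0.170, so 17%.

17%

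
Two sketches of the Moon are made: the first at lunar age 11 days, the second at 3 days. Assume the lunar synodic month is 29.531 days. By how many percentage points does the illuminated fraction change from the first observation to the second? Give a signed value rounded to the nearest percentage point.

θ₁ = 360° × 11/29.531 = 134.1°, f₁ = (1 − cos θ₁)/2 = 0.848.
θ₂ = 360° × 3/29.531 = 36.6°, f₂ = (1 − cos θ₂)/2 = 0.098.
Change = f₂ − f₁ = -0.749 → -75 percentage points.

-75 pp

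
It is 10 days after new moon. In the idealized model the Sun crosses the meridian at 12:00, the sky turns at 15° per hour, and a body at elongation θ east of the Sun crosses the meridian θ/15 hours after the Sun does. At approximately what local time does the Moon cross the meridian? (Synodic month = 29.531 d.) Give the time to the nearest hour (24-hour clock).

The Moon has covered 10/29.531 of its cycle, so θ ≈ 360° × 10/29.531 = 121.9°.
At 15° of sky rotation per hour, 121.9° corresponds to a 8.13 h lag.
12:00 + 8.13 h ≈ 20:08 → 20:00 to the nearest hour.

20:00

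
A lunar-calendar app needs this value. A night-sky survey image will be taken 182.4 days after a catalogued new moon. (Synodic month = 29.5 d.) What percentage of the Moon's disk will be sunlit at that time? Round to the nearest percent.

182.4 d spans 6 complete synodic months (6 × 29.5 = 177.00 d) plus 5.40 d.
Elongation θ = 360° × 5.40/29.5 ≈ 65.9°.
Illuminated fraction = (1 − cos 65.9°)/2 = (1 − 0.408)/2 ≈ 0.296, so 30%.

30%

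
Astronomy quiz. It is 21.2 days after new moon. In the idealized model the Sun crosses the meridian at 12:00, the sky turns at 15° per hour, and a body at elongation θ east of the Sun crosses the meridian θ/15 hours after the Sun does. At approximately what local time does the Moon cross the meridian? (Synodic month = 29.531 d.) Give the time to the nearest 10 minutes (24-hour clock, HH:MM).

05:10

Phase angle: θ = 360°·(21.2 d)/(29.531 d) = 258.4°.
Delay after the Sun = 258.4° / (15°/h) ≈ 17.23 h.
12:00 + 17.229 h ≈ 05:14 → 05:10 to the nearest ten minutes.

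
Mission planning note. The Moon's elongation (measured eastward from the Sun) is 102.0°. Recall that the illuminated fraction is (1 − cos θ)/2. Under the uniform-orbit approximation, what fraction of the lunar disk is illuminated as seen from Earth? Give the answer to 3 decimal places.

f = (1 − cos 102.0°)/2 = (1 − (-0.208))/2 ≈ 0.604.

0.604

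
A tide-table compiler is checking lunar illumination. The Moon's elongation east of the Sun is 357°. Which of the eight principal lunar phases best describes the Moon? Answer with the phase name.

new moon

357° lies in the new moon sector of the 8-phase cycle.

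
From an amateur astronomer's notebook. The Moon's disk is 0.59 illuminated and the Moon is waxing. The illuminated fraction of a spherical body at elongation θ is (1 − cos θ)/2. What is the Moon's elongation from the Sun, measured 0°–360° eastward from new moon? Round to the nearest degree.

100°

From f = (1 − cos θ)/2: cos θ = 1 − 2×0.59 = -0.180; arccos → 100.4°.
The Moon is waxing (0°–180°), so θ = 100.4° directly.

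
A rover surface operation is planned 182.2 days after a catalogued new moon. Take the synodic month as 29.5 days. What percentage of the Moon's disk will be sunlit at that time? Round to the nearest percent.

28%

Reduce mod P: 182.2 − 6×29.5 = 5.20 d into the current lunation.
The Moon has covered 5.20/29.5 of its cycle, so θ ≈ 360° × 5.20/29.5 = 63.5°.
With cos θ = 0.447, the lit fraction is (1 − 0.447)/2 ≈ 0.277, so 28%.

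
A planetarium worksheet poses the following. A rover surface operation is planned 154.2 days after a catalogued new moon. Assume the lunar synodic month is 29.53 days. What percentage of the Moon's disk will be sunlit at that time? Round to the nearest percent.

41%

Reduce mod P: 154.2 − 5×29.53 = 6.55 d into the current lunation.
Elongation θ = 360° × 6.55/29.53 ≈ 79.9°.
Illuminated fraction = (1 − cos 79.9°)/2 = (1 − 0.176)/2 ≈ 0.412, so 41%.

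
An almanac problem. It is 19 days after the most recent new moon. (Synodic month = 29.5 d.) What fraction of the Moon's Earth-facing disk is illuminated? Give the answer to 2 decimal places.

Phase angle: θ = 360°·(19 d)/(29.5 d) = 231.9°.
Illuminated fraction = (1 − cos 231.9°)/2 = (1 − (-0.618))/2 ≈ 0.809.

0.81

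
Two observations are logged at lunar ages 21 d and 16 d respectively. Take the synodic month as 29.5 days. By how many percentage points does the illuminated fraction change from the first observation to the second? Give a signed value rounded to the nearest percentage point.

First observation: θ = 360°·21/29.5 = 256.3°, so f = 0.619.
Second observation: θ = 195.3°, f = 0.982.
Δf = 0.982 − 0.619 = +0.364, i.e. +36 pp.

+36 percentage points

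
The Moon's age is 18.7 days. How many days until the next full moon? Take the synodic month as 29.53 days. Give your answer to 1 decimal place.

Full moon occurs at elongation 180°, i.e. at age 29.53 × 180/360 = 14.765 d.
Already past this cycle's full moon; the next is at 14.765 + 29.53 = 44.295 d, so 44.295 − 18.7 = 25.595 days.

25.6 days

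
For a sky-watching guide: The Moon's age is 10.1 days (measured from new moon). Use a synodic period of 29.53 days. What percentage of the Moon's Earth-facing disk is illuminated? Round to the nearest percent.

Phase angle: θ = 360°·(10.1 d)/(29.53 d) = 123.1°.
With cos θ = (-0.547), the lit fraction is (1 − (-0.547))/2 ≈ 0.773, so 77%.

77%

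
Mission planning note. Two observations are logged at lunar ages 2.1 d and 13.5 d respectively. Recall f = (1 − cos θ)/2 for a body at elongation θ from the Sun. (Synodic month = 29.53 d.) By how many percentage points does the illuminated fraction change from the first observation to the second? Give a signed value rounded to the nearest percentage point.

θ₁ = 360° × 2.1/29.53 = 25.6°, f₁ = (1 − cos θ₁)/2 = 0.049.
θ₂ = 360° × 13.5/29.53 = 164.6°, f₂ = (1 − cos θ₂)/2 = 0.982.
Change = f₂ − f₁ = +0.933 → +93 percentage points.

+93 pp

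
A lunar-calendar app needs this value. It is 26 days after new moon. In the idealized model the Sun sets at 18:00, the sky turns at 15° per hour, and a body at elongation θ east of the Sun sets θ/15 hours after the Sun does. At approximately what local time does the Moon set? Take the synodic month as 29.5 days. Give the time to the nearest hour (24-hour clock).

Phase angle: θ = 360°·(26 d)/(29.5 d) = 317.3°.
At 15° of sky rotation per hour, 317.3° corresponds to a 21.15 h lag.
18:00 + 21.15 h ≈ 15:09 → 15:00 to the nearest hour.

15:00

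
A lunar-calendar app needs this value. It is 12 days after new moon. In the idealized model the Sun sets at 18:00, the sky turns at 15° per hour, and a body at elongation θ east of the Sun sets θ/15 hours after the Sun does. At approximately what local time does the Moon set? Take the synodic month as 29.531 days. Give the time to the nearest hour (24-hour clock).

04:00

Phase angle: θ = 360°·(12 d)/(29.531 d) = 146.3°.
Delay after the Sun = 146.3° / (15°/h) ≈ 9.75 h.
18:00 + 9.75 h ≈ 03:45 → 04:00 to the nearest hour.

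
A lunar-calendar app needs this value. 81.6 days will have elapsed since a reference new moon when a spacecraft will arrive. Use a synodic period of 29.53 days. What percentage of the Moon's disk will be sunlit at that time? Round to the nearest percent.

46%

81.6 d spans 2 complete synodic months (2 × 29.53 = 59.06 d) plus 22.54 d.
Elongation θ = 360° × 22.54/29.53 ≈ 274.8°.
cos 274.8° = 0.083, so f = (1 − 0.083)/2 = 0.458, so 46%.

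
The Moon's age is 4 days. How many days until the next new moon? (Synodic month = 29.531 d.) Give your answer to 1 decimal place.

One full lunation from the last new moon is 29.531 d; remaining = 29.531 − 4 = 25.531 d.

25.5 days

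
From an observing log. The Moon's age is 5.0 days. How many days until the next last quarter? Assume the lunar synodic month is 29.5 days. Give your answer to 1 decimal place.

17.1 days

Last quarter occurs at elongation 270°, i.e. at age 29.5 × 270/360 = 22.125 d.
That is 22.125 − 5.0 = 17.125 days ahead.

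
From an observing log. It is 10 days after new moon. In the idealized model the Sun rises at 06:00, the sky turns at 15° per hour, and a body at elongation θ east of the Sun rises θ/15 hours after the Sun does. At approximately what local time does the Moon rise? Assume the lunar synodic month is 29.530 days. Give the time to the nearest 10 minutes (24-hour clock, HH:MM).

Elongation θ = 360° × 10/29.530 ≈ 121.9°.
At 15° of sky rotation per hour, 121.9° corresponds to a 8.13 h lag.
06:00 + 8.127 h ≈ 14:08 → 14:10 to the nearest ten minutes.

14:10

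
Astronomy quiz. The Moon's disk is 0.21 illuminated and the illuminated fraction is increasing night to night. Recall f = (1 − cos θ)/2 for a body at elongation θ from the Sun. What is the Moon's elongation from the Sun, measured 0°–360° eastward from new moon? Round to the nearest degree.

cos θ = 1 − 2f = 0.580, giving a principal value of 54.5°.
Before full moon the principal value applies: θ = 54.5°.

55°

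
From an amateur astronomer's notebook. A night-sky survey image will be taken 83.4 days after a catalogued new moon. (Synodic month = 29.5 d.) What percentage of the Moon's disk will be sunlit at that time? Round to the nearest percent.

83.4/29.5 = 2.827 lunations, so 2 complete cycles and 24.40 d into the next.
Elongation θ = 360° × 24.40/29.5 ≈ 297.8°.
cos 297.8° = 0.466, so f = (1 − 0.466)/2 = 0.267, so 27%.

27%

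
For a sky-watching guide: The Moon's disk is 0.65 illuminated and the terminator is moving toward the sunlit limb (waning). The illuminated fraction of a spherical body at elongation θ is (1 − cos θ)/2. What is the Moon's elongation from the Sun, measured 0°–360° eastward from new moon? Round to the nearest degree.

253°

Invert f = (1 − cos θ)/2 to get cos θ = 1 − 2(0.65) = -0.300, hence θ₀ = arccos -0.300 = 107.5°.
Since the Moon is past full (waning), take the reflex angle: θ = 360° − 107.5° = 252.5°.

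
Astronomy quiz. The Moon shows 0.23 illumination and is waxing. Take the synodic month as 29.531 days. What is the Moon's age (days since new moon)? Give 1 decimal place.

cos θ = 1 − 2f = 0.540, giving a principal value of 57.3°.
The Moon is waxing (0°–180°), so θ = 57.3° directly.
At 360°/29.531 d per day, 57.3° corresponds to 4.70 days.

4.7 days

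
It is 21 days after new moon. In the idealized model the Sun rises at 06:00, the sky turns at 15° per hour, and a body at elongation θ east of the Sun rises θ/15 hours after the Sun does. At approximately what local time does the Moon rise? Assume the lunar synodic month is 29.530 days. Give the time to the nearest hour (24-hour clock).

23:00

Elongation θ = 360° × 21/29.530 ≈ 256.0°.
Delay after the Sun = 256.0° / (15°/h) ≈ 17.07 h.
06:00 + 17.07 h ≈ 23:04 → 23:00 to the nearest hour.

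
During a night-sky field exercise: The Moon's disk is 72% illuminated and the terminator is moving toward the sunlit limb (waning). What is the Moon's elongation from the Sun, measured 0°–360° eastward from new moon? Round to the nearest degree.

Invert f = (1 − cos θ)/2 to get cos θ = 1 − 2(0.72) = -0.440, hence θ₀ = arccos -0.440 = 116.1°.
Since the Moon is past full (waning), take the reflex angle: θ = 360° − 116.1° = 243.9°.

244°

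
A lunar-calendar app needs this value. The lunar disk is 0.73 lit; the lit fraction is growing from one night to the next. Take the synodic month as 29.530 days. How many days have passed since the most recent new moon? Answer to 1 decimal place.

From f = (1 − cos θ)/2: cos θ = 1 − 2×0.73 = -0.460; arccos → 117.4°.
Before full moon the principal value applies: θ = 117.4°.
Age = 29.530 × 117.4°/360° ≈ 9.63 days.

9.6 days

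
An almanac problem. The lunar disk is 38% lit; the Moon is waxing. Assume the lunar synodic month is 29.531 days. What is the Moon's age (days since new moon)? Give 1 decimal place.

6.2 days

Invert f = (1 − cos θ)/2 to get cos θ = 1 − 2(0.38) = 0.240, hence θ₀ = arccos 0.240 = 76.1°.
Waxing ⇒ before full, so θ = 76.1°.
At 360°/29.531 d per day, 76.1° corresponds to 6.24 days.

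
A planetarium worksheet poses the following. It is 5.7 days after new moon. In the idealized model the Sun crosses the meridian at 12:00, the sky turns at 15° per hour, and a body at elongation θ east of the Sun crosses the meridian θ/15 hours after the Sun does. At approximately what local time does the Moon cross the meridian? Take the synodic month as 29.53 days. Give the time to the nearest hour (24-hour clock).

17:00

Elongation θ = 360° × 5.7/29.53 ≈ 69.5°.
The Moon trails the Sun by θ/15 = 69.5/15 ≈ 4.63 hours.
12:00 + 4.63 h ≈ 16:38 → 17:00 to the nearest hour.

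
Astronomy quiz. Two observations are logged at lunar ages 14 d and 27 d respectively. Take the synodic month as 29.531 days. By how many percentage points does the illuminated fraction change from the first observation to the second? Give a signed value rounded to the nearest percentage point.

First observation: θ = 360°·14/29.531 = 170.7°, so f = 0.993.
Second observation: θ = 329.1°, f = 0.071.
Δf = 0.071 − 0.993 = -0.923, i.e. -92 pp.

-92 percentage points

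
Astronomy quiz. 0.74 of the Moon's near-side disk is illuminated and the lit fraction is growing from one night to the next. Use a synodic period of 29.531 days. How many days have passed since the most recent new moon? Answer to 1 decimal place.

9.7 days

From f = (1 − cos θ)/2: cos θ = 1 − 2×0.74 = -0.480; arccos → 118.7°.
Before full moon the principal value applies: θ = 118.7°.
At 360°/29.531 d per day, 118.7° corresponds to 9.74 days.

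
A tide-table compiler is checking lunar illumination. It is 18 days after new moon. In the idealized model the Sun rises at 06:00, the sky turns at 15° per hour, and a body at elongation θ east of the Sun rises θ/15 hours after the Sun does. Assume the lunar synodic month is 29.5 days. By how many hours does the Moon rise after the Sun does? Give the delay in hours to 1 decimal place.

The Moon has covered 18/29.5 of its cycle, so θ ≈ 360° × 18/29.5 = 219.7°.
Delay after the Sun = 219.7° / (15°/h) ≈ 14.64 h.
So the Moon rises 14.64 h after the Sun.

14.6 h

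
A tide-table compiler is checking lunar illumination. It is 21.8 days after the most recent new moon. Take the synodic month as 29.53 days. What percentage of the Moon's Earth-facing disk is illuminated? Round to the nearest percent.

54%

Phase angle: θ = 360°·(21.8 d)/(29.53 d) = 265.8°.
With cos θ = (-0.074), the lit fraction is (1 − (-0.074))/2 ≈ 0.537, so 54%.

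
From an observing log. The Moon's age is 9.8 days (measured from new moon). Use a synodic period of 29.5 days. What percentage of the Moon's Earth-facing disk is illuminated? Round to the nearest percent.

75%

Elongation θ = 360° × 9.8/29.5 ≈ 119.6°.
Illuminated fraction = (1 − cos 119.6°)/2 = (1 − (-0.494))/2 ≈ 0.747, so 75%.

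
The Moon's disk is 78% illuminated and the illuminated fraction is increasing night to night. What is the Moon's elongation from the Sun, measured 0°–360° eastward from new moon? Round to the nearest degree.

124°

From f = (1 − cos θ)/2: cos θ = 1 − 2×0.78 = -0.560; arccos → 124.1°.
Waxing ⇒ before full, so θ = 124.1°.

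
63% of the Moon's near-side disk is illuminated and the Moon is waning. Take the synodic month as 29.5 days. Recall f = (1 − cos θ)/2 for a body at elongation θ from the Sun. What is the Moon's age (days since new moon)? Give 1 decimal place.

Invert f = (1 − cos θ)/2 to get cos θ = 1 − 2(0.63) = -0.260, hence θ₀ = arccos -0.260 = 105.1°.
Since the Moon is past full (waning), take the reflex angle: θ = 360° − 105.1° = 254.9°.
Age = 29.5 × 254.9°/360° ≈ 20.89 days.

20.9 days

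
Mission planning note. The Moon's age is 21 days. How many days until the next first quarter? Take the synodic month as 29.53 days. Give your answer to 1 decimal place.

First quarter occurs at elongation 90°, i.e. at age 29.53 × 90/360 = 7.383 d.
Already past this cycle's first quarter; the next is at 7.383 + 29.53 = 36.913 d, so 36.913 − 21 = 15.913 days.

15.9 days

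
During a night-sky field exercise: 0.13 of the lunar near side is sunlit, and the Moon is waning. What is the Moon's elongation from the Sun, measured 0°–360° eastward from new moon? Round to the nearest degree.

Invert f = (1 − cos θ)/2 to get cos θ = 1 − 2(0.13) = 0.740, hence θ₀ = arccos 0.740 = 42.3°.
Since the Moon is past full (waning), take the reflex angle: θ = 360° − 42.3° = 317.7°.

318°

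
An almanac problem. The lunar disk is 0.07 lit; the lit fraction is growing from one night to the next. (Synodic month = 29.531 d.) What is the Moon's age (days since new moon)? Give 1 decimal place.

From f = (1 − cos θ)/2: cos θ = 1 − 2×0.07 = 0.860; arccos → 30.7°.
Waxing ⇒ before full, so θ = 30.7°.
At 360°/29.531 d per day, 30.7° corresponds to 2.52 days.

2.5 days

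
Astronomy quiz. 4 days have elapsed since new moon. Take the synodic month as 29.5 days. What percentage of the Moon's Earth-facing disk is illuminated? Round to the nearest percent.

Elongation θ = 360° × 4/29.5 ≈ 48.8°.
cos 48.8° = 0.659, so f = (1 − 0.659)/2 = 0.171, so 17%.

17%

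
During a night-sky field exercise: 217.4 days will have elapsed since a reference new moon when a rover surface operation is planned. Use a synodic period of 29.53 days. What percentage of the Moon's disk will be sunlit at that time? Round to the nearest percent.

217.4 d spans 7 complete synodic months (7 × 29.53 = 206.71 d) plus 10.69 d.
Elongation θ = 360° × 10.69/29.53 ≈ 130.3°.
With cos θ = (-0.647), the lit fraction is (1 − (-0.647))/2 ≈ 0.824, so 82%.

82%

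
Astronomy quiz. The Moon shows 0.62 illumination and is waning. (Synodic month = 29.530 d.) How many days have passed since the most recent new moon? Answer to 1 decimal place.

cos θ = 1 − 2f = -0.240, giving a principal value of 103.9°.
Since the Moon is past full (waning), take the reflex angle: θ = 360° − 103.9° = 256.1°.
Age = 29.530 × 256.1°/360° ≈ 21.01 days.

21.0 days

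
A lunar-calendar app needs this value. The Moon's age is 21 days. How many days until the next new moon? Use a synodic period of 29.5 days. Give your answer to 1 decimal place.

The next new moon completes the synodic month: 29.5 − 21 = 8.500 days.

8.5 days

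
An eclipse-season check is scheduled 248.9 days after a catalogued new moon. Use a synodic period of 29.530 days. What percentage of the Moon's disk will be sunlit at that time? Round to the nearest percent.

248.9 d spans 8 complete synodic months (8 × 29.530 = 236.24 d) plus 12.66 d.
Elongation θ = 360° × 12.66/29.530 ≈ 154.3°.
cos 154.3° = (-0.901), so f = (1 − (-0.901))/2 = 0.951, so 95%.

95%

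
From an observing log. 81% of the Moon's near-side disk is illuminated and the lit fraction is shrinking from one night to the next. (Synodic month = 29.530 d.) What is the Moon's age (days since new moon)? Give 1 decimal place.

19.0 days

Invert f = (1 − cos θ)/2 to get cos θ = 1 − 2(0.81) = -0.620, hence θ₀ = arccos -0.620 = 128.3°.
A waning Moon lies in 180°–360°, so θ = 360° − 128.3° = 231.7°.
At 360°/29.530 d per day, 231.7° corresponds to 19.00 days.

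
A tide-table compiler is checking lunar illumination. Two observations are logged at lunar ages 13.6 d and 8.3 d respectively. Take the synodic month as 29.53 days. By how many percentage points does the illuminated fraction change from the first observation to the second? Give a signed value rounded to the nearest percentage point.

-39 percentage points

First observation: θ = 360°·13.6/29.53 = 165.8°, so f = 0.985.
Second observation: θ = 101.2°, f = 0.597.
Δf = 0.597 − 0.985 = -0.388, i.e. -39 pp.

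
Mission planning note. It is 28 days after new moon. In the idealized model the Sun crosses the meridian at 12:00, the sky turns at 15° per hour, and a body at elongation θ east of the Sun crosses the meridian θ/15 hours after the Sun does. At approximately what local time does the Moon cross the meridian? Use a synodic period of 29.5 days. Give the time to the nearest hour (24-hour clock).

11:00

Elongation θ = 360° × 28/29.5 ≈ 341.7°.
The Moon trails the Sun by θ/15 = 341.7/15 ≈ 22.78 hours.
12:00 + 22.78 h ≈ 10:47 → 11:00 to the nearest hour.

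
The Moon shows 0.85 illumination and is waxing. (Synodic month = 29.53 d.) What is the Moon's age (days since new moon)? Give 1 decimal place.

11.0 days

From f = (1 − cos θ)/2: cos θ = 1 − 2×0.85 = -0.700; arccos → 134.4°.
The Moon is waxing (0°–180°), so θ = 134.4° directly.
At 360°/29.53 d per day, 134.4° corresponds to 11.03 days.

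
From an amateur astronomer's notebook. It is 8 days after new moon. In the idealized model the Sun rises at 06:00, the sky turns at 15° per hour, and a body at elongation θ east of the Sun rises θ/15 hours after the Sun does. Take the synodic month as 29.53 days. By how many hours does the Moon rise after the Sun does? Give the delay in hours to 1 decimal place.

The Moon has covered 8/29.53 of its cycle, so θ ≈ 360° × 8/29.53 = 97.5°.
Delay after the Sun = 97.5° / (15°/h) ≈ 6.50 h.
So the Moon rises 6.50 h after the Sun.

6.5 h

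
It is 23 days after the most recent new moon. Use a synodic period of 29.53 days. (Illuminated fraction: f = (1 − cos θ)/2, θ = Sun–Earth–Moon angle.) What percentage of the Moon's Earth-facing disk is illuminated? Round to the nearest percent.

41%

The Moon has covered 23/29.53 of its cycle, so θ ≈ 360° × 23/29.53 = 280.4°.
With cos θ = 0.180, the lit fraction is (1 − 0.180)/2 ≈ 0.410, so 41%.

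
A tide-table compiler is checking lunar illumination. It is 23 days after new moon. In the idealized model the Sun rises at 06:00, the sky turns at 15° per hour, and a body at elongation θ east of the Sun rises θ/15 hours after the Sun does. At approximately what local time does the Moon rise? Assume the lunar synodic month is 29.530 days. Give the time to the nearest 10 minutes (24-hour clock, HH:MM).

00:40

Phase angle: θ = 360°·(23 d)/(29.530 d) = 280.4°.
Delay after the Sun = 280.4° / (15°/h) ≈ 18.69 h.
06:00 + 18.693 h ≈ 00:42 → 00:40 to the nearest ten minutes.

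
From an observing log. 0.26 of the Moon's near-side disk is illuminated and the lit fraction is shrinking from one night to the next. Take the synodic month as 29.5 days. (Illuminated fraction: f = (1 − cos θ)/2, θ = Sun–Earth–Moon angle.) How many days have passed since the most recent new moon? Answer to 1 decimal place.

cos θ = 1 − 2f = 0.480, giving a principal value of 61.3°.
A waning Moon lies in 180°–360°, so θ = 360° − 61.3° = 298.7°.
Age = 29.5 × 298.7°/360° ≈ 24.48 days.

24.5 days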